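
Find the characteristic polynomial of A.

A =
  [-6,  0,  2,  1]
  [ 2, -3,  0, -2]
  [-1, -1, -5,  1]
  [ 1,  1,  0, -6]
x^4 + 20*x^3 + 150*x^2 + 500*x + 625

Expanding det(x·I − A) (e.g. by cofactor expansion or by noting that A is similar to its Jordan form J, which has the same characteristic polynomial as A) gives
  χ_A(x) = x^4 + 20*x^3 + 150*x^2 + 500*x + 625
which factors as (x + 5)^4. The eigenvalues (with algebraic multiplicities) are λ = -5 with multiplicity 4.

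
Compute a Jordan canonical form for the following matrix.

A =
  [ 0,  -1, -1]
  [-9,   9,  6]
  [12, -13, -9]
J_3(0)

The characteristic polynomial is
  det(x·I − A) = x^3

Eigenvalues and multiplicities (the geometric multiplicity of λ is n − rank(A − λI), which equals the number of Jordan blocks for λ):
  λ = 0: algebraic multiplicity = 3, geometric multiplicity = 1

Determining the block sizes for each eigenvalue:
  λ = 0: one block (gm = 1), so the single block has size am = 3 → block sizes [3]

Assembling the blocks gives a Jordan form
J =
  [0, 1, 0]
  [0, 0, 1]
  [0, 0, 0]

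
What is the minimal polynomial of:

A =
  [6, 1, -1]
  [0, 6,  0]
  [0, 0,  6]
x^2 - 12*x + 36

The characteristic polynomial is χ_A(x) = (x - 6)^3, so the eigenvalues are known. The minimal polynomial is
  m_A(x) = Π_λ (x − λ)^{k_λ}
where k_λ is the size of the *largest* Jordan block for λ (equivalently, the smallest k with (A − λI)^k v = 0 for every generalised eigenvector v of λ).

  λ = 6: largest Jordan block has size 2, contributing (x − 6)^2

So m_A(x) = (x - 6)^2 = x^2 - 12*x + 36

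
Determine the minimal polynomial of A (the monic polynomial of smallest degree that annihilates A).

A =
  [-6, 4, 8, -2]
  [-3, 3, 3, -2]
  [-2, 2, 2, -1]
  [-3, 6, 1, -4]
x^4 + 5*x^3 + 9*x^2 + 7*x + 2

The characteristic polynomial is χ_A(x) = (x + 1)^3*(x + 2), so the eigenvalues are known. The minimal polynomial is
  m_A(x) = Π_λ (x − λ)^{k_λ}
where k_λ is the size of the *largest* Jordan block for λ (equivalently, the smallest k with (A − λI)^k v = 0 for every generalised eigenvector v of λ).

  λ = -2: largest Jordan block has size 1, contributing (x + 2)
  λ = -1: largest Jordan block has size 3, contributing (x + 1)^3

So m_A(x) = (x + 1)^3*(x + 2) = x^4 + 5*x^3 + 9*x^2 + 7*x + 2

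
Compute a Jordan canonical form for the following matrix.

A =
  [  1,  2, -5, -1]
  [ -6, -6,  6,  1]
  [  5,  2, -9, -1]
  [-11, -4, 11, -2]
J_3(-4) ⊕ J_1(-4)

The characteristic polynomial is
  det(x·I − A) = x^4 + 16*x^3 + 96*x^2 + 256*x + 256 = (x + 4)^4

Eigenvalues and multiplicities (the geometric multiplicity of λ is n − rank(A − λI), which equals the number of Jordan blocks for λ):
  λ = -4: algebraic multiplicity = 4, geometric multiplicity = 2

Determining the block sizes for each eigenvalue:
  λ = -4: with am = 4 and gm = 2, the partition is not yet determined (e.g. several partitions of 4 into 2 parts exist). Let N = A − (-4)·I. Computing rank(N^1) = 2, rank(N^2) = 1, rank(N^3) = 0; the number of blocks of size ≥ j is rank(N^{j−1}) − rank(N^j), giving [2, 1, 1]. So we have 1 block(s) of size 3, 1 block(s) of size 1 → block sizes [3, 1]

Assembling the blocks gives a Jordan form
J =
  [-4,  1,  0,  0]
  [ 0, -4,  1,  0]
  [ 0,  0, -4,  0]
  [ 0,  0,  0, -4]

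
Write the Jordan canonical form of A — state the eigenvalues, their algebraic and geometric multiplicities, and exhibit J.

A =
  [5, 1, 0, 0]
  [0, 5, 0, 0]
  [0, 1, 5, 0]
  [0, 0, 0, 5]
J_2(5) ⊕ J_1(5) ⊕ J_1(5)

The characteristic polynomial is
  det(x·I − A) = x^4 - 20*x^3 + 150*x^2 - 500*x + 625 = (x - 5)^4

Eigenvalues and multiplicities (the geometric multiplicity of λ is n − rank(A − λI), which equals the number of Jordan blocks for λ):
  λ = 5: algebraic multiplicity = 4, geometric multiplicity = 3

Determining the block sizes for each eigenvalue:
  λ = 5: 3 blocks summing to 4 forces exactly one block of size 2 and the rest size 1 → block sizes [2, 1, 1]

Assembling the blocks gives a Jordan form
J =
  [5, 1, 0, 0]
  [0, 5, 0, 0]
  [0, 0, 5, 0]
  [0, 0, 0, 5]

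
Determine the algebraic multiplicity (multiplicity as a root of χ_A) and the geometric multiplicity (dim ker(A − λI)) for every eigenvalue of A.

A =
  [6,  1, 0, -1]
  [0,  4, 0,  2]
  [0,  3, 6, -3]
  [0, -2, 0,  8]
λ = 6: alg = 4, geom = 3

Step 1 — factor the characteristic polynomial to read off the algebraic multiplicities:
  χ_A(x) = (x - 6)^4

Step 2 — compute geometric multiplicities via the rank-nullity identity g(λ) = n − rank(A − λI):
  rank(A − (6)·I) = 1, so dim ker(A − (6)·I) = n − 1 = 3

Summary:
  λ = 6: algebraic multiplicity = 4, geometric multiplicity = 3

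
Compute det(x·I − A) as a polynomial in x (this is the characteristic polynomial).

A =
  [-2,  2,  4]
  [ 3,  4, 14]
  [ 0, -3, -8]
x^3 + 6*x^2 + 12*x + 8

Expanding det(x·I − A) (e.g. by cofactor expansion or by noting that A is similar to its Jordan form J, which has the same characteristic polynomial as A) gives
  χ_A(x) = x^3 + 6*x^2 + 12*x + 8
which factors as (x + 2)^3. The eigenvalues (with algebraic multiplicities) are λ = -2 with multiplicity 3.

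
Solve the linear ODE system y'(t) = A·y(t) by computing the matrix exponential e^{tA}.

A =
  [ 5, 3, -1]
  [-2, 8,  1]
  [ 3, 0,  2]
e^{tA} =
  [-9*t^2*exp(5*t)/2 + exp(5*t), 9*t^2*exp(5*t)/2 + 3*t*exp(5*t), 3*t^2*exp(5*t) - t*exp(5*t)]
  [-3*t^2*exp(5*t)/2 - 2*t*exp(5*t), 3*t^2*exp(5*t)/2 + 3*t*exp(5*t) + exp(5*t), t^2*exp(5*t) + t*exp(5*t)]
  [-9*t^2*exp(5*t)/2 + 3*t*exp(5*t), 9*t^2*exp(5*t)/2, 3*t^2*exp(5*t) - 3*t*exp(5*t) + exp(5*t)]

Strategy: write A = P · J · P⁻¹ where J is a Jordan canonical form, so e^{tA} = P · e^{tJ} · P⁻¹, and e^{tJ} can be computed block-by-block.

A has Jordan form
J =
  [5, 1, 0]
  [0, 5, 1]
  [0, 0, 5]
(up to reordering of blocks).

Per-block formulas:
  For a 3×3 Jordan block J_3(5): exp(t · J_3(5)) = e^(5t)·(I + t·N + (t^2/2)·N^2), where N is the 3×3 nilpotent shift.

After assembling e^{tJ} and conjugating by P, we get:

e^{tA} =
  [-9*t^2*exp(5*t)/2 + exp(5*t), 9*t^2*exp(5*t)/2 + 3*t*exp(5*t), 3*t^2*exp(5*t) - t*exp(5*t)]
  [-3*t^2*exp(5*t)/2 - 2*t*exp(5*t), 3*t^2*exp(5*t)/2 + 3*t*exp(5*t) + exp(5*t), t^2*exp(5*t) + t*exp(5*t)]
  [-9*t^2*exp(5*t)/2 + 3*t*exp(5*t), 9*t^2*exp(5*t)/2, 3*t^2*exp(5*t) - 3*t*exp(5*t) + exp(5*t)]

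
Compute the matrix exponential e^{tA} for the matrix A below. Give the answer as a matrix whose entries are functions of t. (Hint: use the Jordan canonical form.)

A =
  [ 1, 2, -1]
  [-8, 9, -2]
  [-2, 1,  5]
e^{tA} =
  [t^2*exp(5*t) - 4*t*exp(5*t) + exp(5*t), -t^2*exp(5*t)/2 + 2*t*exp(5*t), -t*exp(5*t)]
  [2*t^2*exp(5*t) - 8*t*exp(5*t), -t^2*exp(5*t) + 4*t*exp(5*t) + exp(5*t), -2*t*exp(5*t)]
  [-2*t*exp(5*t), t*exp(5*t), exp(5*t)]

Strategy: write A = P · J · P⁻¹ where J is a Jordan canonical form, so e^{tA} = P · e^{tJ} · P⁻¹, and e^{tJ} can be computed block-by-block.

A has Jordan form
J =
  [5, 1, 0]
  [0, 5, 1]
  [0, 0, 5]
(up to reordering of blocks).

Per-block formulas:
  For a 3×3 Jordan block J_3(5): exp(t · J_3(5)) = e^(5t)·(I + t·N + (t^2/2)·N^2), where N is the 3×3 nilpotent shift.

After assembling e^{tJ} and conjugating by P, we get:

e^{tA} =
  [t^2*exp(5*t) - 4*t*exp(5*t) + exp(5*t), -t^2*exp(5*t)/2 + 2*t*exp(5*t), -t*exp(5*t)]
  [2*t^2*exp(5*t) - 8*t*exp(5*t), -t^2*exp(5*t) + 4*t*exp(5*t) + exp(5*t), -2*t*exp(5*t)]
  [-2*t*exp(5*t), t*exp(5*t), exp(5*t)]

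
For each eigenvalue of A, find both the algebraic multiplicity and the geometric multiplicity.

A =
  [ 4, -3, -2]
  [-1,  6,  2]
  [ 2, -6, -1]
λ = 3: alg = 3, geom = 2

Step 1 — factor the characteristic polynomial to read off the algebraic multiplicities:
  χ_A(x) = (x - 3)^3

Step 2 — compute geometric multiplicities via the rank-nullity identity g(λ) = n − rank(A − λI):
  rank(A − (3)·I) = 1, so dim ker(A − (3)·I) = n − 1 = 2

Summary:
  λ = 3: algebraic multiplicity = 3, geometric multiplicity = 2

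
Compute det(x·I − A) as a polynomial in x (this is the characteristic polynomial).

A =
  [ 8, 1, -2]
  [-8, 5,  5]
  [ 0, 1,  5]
x^3 - 18*x^2 + 108*x - 216

Expanding det(x·I − A) (e.g. by cofactor expansion or by noting that A is similar to its Jordan form J, which has the same characteristic polynomial as A) gives
  χ_A(x) = x^3 - 18*x^2 + 108*x - 216
which factors as (x - 6)^3. The eigenvalues (with algebraic multiplicities) are λ = 6 with multiplicity 3.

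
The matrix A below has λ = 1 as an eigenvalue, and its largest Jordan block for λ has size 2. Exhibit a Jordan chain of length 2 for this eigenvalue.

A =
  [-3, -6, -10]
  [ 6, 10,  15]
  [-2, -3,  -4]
A Jordan chain for λ = 1 of length 2:
v_1 = (-4, 6, -2)ᵀ
v_2 = (1, 0, 0)ᵀ

Let N = A − (1)·I. We want v_2 with N^2 v_2 = 0 but N^1 v_2 ≠ 0; then v_{j-1} := N · v_j for j = 2, …, 2.

Pick v_2 = (1, 0, 0)ᵀ.
Then v_1 = N · v_2 = (-4, 6, -2)ᵀ.

Sanity check: (A − (1)·I) v_1 = (0, 0, 0)ᵀ = 0. ✓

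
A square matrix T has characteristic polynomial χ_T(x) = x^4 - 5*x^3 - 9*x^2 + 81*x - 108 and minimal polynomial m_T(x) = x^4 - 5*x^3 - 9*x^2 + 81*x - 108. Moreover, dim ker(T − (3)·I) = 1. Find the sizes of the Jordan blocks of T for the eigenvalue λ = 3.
Block sizes for λ = 3: [3]

Step 1 — from the characteristic polynomial, algebraic multiplicity of λ = 3 is 3. From dim ker(T − (3)·I) = 1, there are exactly 1 Jordan blocks for λ = 3.
Step 2 — from the minimal polynomial, the factor (x − 3)^3 tells us the largest block for λ = 3 has size 3.
Step 3 — with total size 3, 1 blocks, and largest block 3, the block sizes (in nonincreasing order) are [3].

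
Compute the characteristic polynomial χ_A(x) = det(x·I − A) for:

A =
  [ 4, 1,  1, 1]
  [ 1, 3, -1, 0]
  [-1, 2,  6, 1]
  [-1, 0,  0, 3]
x^4 - 16*x^3 + 96*x^2 - 256*x + 256

Expanding det(x·I − A) (e.g. by cofactor expansion or by noting that A is similar to its Jordan form J, which has the same characteristic polynomial as A) gives
  χ_A(x) = x^4 - 16*x^3 + 96*x^2 - 256*x + 256
which factors as (x - 4)^4. The eigenvalues (with algebraic multiplicities) are λ = 4 with multiplicity 4.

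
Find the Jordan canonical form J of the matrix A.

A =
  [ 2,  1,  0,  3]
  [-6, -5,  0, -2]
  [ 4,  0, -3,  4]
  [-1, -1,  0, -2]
J_2(-3) ⊕ J_1(-3) ⊕ J_1(1)

The characteristic polynomial is
  det(x·I − A) = x^4 + 8*x^3 + 18*x^2 - 27 = (x - 1)*(x + 3)^3

Eigenvalues and multiplicities (the geometric multiplicity of λ is n − rank(A − λI), which equals the number of Jordan blocks for λ):
  λ = -3: algebraic multiplicity = 3, geometric multiplicity = 2
  λ = 1: algebraic multiplicity = 1, geometric multiplicity = 1

Determining the block sizes for each eigenvalue:
  λ = -3: 2 blocks summing to 3 forces exactly one block of size 2 and the rest size 1 → block sizes [2, 1]
  λ = 1: one block (gm = 1), so the single block has size am = 1 → block sizes [1]

Assembling the blocks gives a Jordan form
J =
  [-3,  1,  0, 0]
  [ 0, -3,  0, 0]
  [ 0,  0, -3, 0]
  [ 0,  0,  0, 1]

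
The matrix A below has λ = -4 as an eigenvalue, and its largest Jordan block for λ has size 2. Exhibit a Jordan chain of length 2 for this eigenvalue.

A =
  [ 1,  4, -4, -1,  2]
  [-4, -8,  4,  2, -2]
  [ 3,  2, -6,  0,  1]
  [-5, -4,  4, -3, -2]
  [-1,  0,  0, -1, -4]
A Jordan chain for λ = -4 of length 2:
v_1 = (5, -4, 3, -5, -1)ᵀ
v_2 = (1, 0, 0, 0, 0)ᵀ

Let N = A − (-4)·I. We want v_2 with N^2 v_2 = 0 but N^1 v_2 ≠ 0; then v_{j-1} := N · v_j for j = 2, …, 2.

Pick v_2 = (1, 0, 0, 0, 0)ᵀ.
Then v_1 = N · v_2 = (5, -4, 3, -5, -1)ᵀ.

Sanity check: (A − (-4)·I) v_1 = (0, 0, 0, 0, 0)ᵀ = 0. ✓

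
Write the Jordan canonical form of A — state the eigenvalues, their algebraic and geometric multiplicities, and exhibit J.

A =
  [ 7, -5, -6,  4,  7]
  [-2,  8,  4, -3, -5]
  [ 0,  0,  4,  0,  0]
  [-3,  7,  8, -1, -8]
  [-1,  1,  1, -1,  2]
J_3(4) ⊕ J_2(4)

The characteristic polynomial is
  det(x·I − A) = x^5 - 20*x^4 + 160*x^3 - 640*x^2 + 1280*x - 1024 = (x - 4)^5

Eigenvalues and multiplicities (the geometric multiplicity of λ is n − rank(A − λI), which equals the number of Jordan blocks for λ):
  λ = 4: algebraic multiplicity = 5, geometric multiplicity = 2

Determining the block sizes for each eigenvalue:
  λ = 4: with am = 5 and gm = 2, the partition is not yet determined (e.g. several partitions of 5 into 2 parts exist). Let N = A − (4)·I. Computing rank(N^1) = 3, rank(N^2) = 1, rank(N^3) = 0; the number of blocks of size ≥ j is rank(N^{j−1}) − rank(N^j), giving [2, 2, 1]. So we have 1 block(s) of size 3, 1 block(s) of size 2 → block sizes [3, 2]

Assembling the blocks gives a Jordan form
J =
  [4, 1, 0, 0, 0]
  [0, 4, 1, 0, 0]
  [0, 0, 4, 0, 0]
  [0, 0, 0, 4, 1]
  [0, 0, 0, 0, 4]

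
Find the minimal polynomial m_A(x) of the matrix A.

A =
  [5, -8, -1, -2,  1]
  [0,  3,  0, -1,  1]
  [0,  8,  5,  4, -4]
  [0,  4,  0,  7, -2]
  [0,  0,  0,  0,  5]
x^2 - 10*x + 25

The characteristic polynomial is χ_A(x) = (x - 5)^5, so the eigenvalues are known. The minimal polynomial is
  m_A(x) = Π_λ (x − λ)^{k_λ}
where k_λ is the size of the *largest* Jordan block for λ (equivalently, the smallest k with (A − λI)^k v = 0 for every generalised eigenvector v of λ).

  λ = 5: largest Jordan block has size 2, contributing (x − 5)^2

So m_A(x) = (x - 5)^2 = x^2 - 10*x + 25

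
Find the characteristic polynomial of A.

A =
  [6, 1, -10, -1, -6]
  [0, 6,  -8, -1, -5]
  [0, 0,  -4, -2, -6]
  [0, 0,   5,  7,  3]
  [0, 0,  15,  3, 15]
x^5 - 30*x^4 + 360*x^3 - 2160*x^2 + 6480*x - 7776

Expanding det(x·I − A) (e.g. by cofactor expansion or by noting that A is similar to its Jordan form J, which has the same characteristic polynomial as A) gives
  χ_A(x) = x^5 - 30*x^4 + 360*x^3 - 2160*x^2 + 6480*x - 7776
which factors as (x - 6)^5. The eigenvalues (with algebraic multiplicities) are λ = 6 with multiplicity 5.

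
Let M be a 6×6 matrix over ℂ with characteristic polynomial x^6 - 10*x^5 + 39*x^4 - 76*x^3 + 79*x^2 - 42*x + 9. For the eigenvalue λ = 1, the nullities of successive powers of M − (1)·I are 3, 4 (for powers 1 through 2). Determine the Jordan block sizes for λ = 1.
Block sizes for λ = 1: [2, 1, 1]

From the dimensions of kernels of powers, the number of Jordan blocks of size at least j is d_j − d_{j−1} where d_j = dim ker(N^j) (with d_0 = 0). Computing the differences gives [3, 1].
The number of blocks of size exactly k is (#blocks of size ≥ k) − (#blocks of size ≥ k + 1), so the partition is: 2 block(s) of size 1, 1 block(s) of size 2.
In nonincreasing order the block sizes are [2, 1, 1].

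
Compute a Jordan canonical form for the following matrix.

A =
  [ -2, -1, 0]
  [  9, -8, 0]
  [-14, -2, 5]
J_2(-5) ⊕ J_1(5)

The characteristic polynomial is
  det(x·I − A) = x^3 + 5*x^2 - 25*x - 125 = (x - 5)*(x + 5)^2

Eigenvalues and multiplicities (the geometric multiplicity of λ is n − rank(A − λI), which equals the number of Jordan blocks for λ):
  λ = -5: algebraic multiplicity = 2, geometric multiplicity = 1
  λ = 5: algebraic multiplicity = 1, geometric multiplicity = 1

Determining the block sizes for each eigenvalue:
  λ = -5: one block (gm = 1), so the single block has size am = 2 → block sizes [2]
  λ = 5: one block (gm = 1), so the single block has size am = 1 → block sizes [1]

Assembling the blocks gives a Jordan form
J =
  [-5,  1, 0]
  [ 0, -5, 0]
  [ 0,  0, 5]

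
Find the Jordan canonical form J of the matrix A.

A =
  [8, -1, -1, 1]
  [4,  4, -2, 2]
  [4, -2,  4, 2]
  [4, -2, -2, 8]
J_2(6) ⊕ J_1(6) ⊕ J_1(6)

The characteristic polynomial is
  det(x·I − A) = x^4 - 24*x^3 + 216*x^2 - 864*x + 1296 = (x - 6)^4

Eigenvalues and multiplicities (the geometric multiplicity of λ is n − rank(A − λI), which equals the number of Jordan blocks for λ):
  λ = 6: algebraic multiplicity = 4, geometric multiplicity = 3

Determining the block sizes for each eigenvalue:
  λ = 6: 3 blocks summing to 4 forces exactly one block of size 2 and the rest size 1 → block sizes [2, 1, 1]

Assembling the blocks gives a Jordan form
J =
  [6, 1, 0, 0]
  [0, 6, 0, 0]
  [0, 0, 6, 0]
  [0, 0, 0, 6]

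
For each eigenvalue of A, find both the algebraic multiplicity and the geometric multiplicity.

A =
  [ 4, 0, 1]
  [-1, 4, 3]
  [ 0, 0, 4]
λ = 4: alg = 3, geom = 1

Step 1 — factor the characteristic polynomial to read off the algebraic multiplicities:
  χ_A(x) = (x - 4)^3

Step 2 — compute geometric multiplicities via the rank-nullity identity g(λ) = n − rank(A − λI):
  rank(A − (4)·I) = 2, so dim ker(A − (4)·I) = n − 2 = 1

Summary:
  λ = 4: algebraic multiplicity = 3, geometric multiplicity = 1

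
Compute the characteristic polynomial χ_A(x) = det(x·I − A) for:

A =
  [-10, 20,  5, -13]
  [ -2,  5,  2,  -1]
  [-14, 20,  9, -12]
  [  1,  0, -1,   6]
x^4 - 10*x^3 + 250*x - 625

Expanding det(x·I − A) (e.g. by cofactor expansion or by noting that A is similar to its Jordan form J, which has the same characteristic polynomial as A) gives
  χ_A(x) = x^4 - 10*x^3 + 250*x - 625
which factors as (x - 5)^3*(x + 5). The eigenvalues (with algebraic multiplicities) are λ = -5 with multiplicity 1, λ = 5 with multiplicity 3.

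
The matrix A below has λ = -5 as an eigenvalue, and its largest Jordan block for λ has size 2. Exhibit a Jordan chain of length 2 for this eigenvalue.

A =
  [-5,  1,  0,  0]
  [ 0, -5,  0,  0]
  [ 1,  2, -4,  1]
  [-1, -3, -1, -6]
A Jordan chain for λ = -5 of length 2:
v_1 = (0, 0, 1, -1)ᵀ
v_2 = (1, 0, 0, 0)ᵀ

Let N = A − (-5)·I. We want v_2 with N^2 v_2 = 0 but N^1 v_2 ≠ 0; then v_{j-1} := N · v_j for j = 2, …, 2.

Pick v_2 = (1, 0, 0, 0)ᵀ.
Then v_1 = N · v_2 = (0, 0, 1, -1)ᵀ.

Sanity check: (A − (-5)·I) v_1 = (0, 0, 0, 0)ᵀ = 0. ✓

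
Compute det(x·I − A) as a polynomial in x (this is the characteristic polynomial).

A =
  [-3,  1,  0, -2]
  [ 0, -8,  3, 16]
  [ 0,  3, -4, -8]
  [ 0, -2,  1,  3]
x^4 + 12*x^3 + 54*x^2 + 108*x + 81

Expanding det(x·I − A) (e.g. by cofactor expansion or by noting that A is similar to its Jordan form J, which has the same characteristic polynomial as A) gives
  χ_A(x) = x^4 + 12*x^3 + 54*x^2 + 108*x + 81
which factors as (x + 3)^4. The eigenvalues (with algebraic multiplicities) are λ = -3 with multiplicity 4.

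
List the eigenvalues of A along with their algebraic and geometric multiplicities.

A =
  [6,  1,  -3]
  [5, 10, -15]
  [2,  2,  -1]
λ = 5: alg = 3, geom = 2

Step 1 — factor the characteristic polynomial to read off the algebraic multiplicities:
  χ_A(x) = (x - 5)^3

Step 2 — compute geometric multiplicities via the rank-nullity identity g(λ) = n − rank(A − λI):
  rank(A − (5)·I) = 1, so dim ker(A − (5)·I) = n − 1 = 2

Summary:
  λ = 5: algebraic multiplicity = 3, geometric multiplicity = 2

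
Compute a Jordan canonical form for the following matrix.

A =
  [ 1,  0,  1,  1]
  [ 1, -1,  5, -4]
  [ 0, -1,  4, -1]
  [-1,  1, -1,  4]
J_2(2) ⊕ J_2(2)

The characteristic polynomial is
  det(x·I − A) = x^4 - 8*x^3 + 24*x^2 - 32*x + 16 = (x - 2)^4

Eigenvalues and multiplicities (the geometric multiplicity of λ is n − rank(A − λI), which equals the number of Jordan blocks for λ):
  λ = 2: algebraic multiplicity = 4, geometric multiplicity = 2

Determining the block sizes for each eigenvalue:
  λ = 2: with am = 4 and gm = 2, the partition is not yet determined (e.g. several partitions of 4 into 2 parts exist). Let N = A − (2)·I. Computing rank(N^1) = 2, rank(N^2) = 0; the number of blocks of size ≥ j is rank(N^{j−1}) − rank(N^j), giving [2, 2]. So we have 2 block(s) of size 2 → block sizes [2, 2]

Assembling the blocks gives a Jordan form
J =
  [2, 1, 0, 0]
  [0, 2, 0, 0]
  [0, 0, 2, 1]
  [0, 0, 0, 2]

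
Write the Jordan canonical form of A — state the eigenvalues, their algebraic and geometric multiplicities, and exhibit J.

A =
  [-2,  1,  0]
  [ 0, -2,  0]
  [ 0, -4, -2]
J_2(-2) ⊕ J_1(-2)

The characteristic polynomial is
  det(x·I − A) = x^3 + 6*x^2 + 12*x + 8 = (x + 2)^3

Eigenvalues and multiplicities (the geometric multiplicity of λ is n − rank(A − λI), which equals the number of Jordan blocks for λ):
  λ = -2: algebraic multiplicity = 3, geometric multiplicity = 2

Determining the block sizes for each eigenvalue:
  λ = -2: 2 blocks summing to 3 forces exactly one block of size 2 and the rest size 1 → block sizes [2, 1]

Assembling the blocks gives a Jordan form
J =
  [-2,  1,  0]
  [ 0, -2,  0]
  [ 0,  0, -2]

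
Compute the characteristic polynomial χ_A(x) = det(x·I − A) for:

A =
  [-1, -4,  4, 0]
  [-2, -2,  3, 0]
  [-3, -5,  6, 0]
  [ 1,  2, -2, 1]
x^4 - 4*x^3 + 6*x^2 - 4*x + 1

Expanding det(x·I − A) (e.g. by cofactor expansion or by noting that A is similar to its Jordan form J, which has the same characteristic polynomial as A) gives
  χ_A(x) = x^4 - 4*x^3 + 6*x^2 - 4*x + 1
which factors as (x - 1)^4. The eigenvalues (with algebraic multiplicities) are λ = 1 with multiplicity 4.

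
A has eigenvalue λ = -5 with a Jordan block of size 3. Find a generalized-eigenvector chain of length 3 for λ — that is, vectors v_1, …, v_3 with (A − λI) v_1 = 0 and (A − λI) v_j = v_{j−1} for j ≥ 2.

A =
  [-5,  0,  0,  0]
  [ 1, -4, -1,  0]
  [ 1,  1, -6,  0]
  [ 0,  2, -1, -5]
A Jordan chain for λ = -5 of length 3:
v_1 = (0, 0, 0, 1)ᵀ
v_2 = (0, 1, 1, 0)ᵀ
v_3 = (1, 0, 0, 0)ᵀ

Let N = A − (-5)·I. We want v_3 with N^3 v_3 = 0 but N^2 v_3 ≠ 0; then v_{j-1} := N · v_j for j = 3, …, 2.

Pick v_3 = (1, 0, 0, 0)ᵀ.
Then v_2 = N · v_3 = (0, 1, 1, 0)ᵀ.
Then v_1 = N · v_2 = (0, 0, 0, 1)ᵀ.

Sanity check: (A − (-5)·I) v_1 = (0, 0, 0, 0)ᵀ = 0. ✓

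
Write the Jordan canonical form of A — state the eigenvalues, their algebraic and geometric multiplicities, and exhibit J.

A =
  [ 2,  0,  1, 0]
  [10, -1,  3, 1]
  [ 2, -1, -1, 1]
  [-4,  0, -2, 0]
J_3(0) ⊕ J_1(0)

The characteristic polynomial is
  det(x·I − A) = x^4

Eigenvalues and multiplicities (the geometric multiplicity of λ is n − rank(A − λI), which equals the number of Jordan blocks for λ):
  λ = 0: algebraic multiplicity = 4, geometric multiplicity = 2

Determining the block sizes for each eigenvalue:
  λ = 0: with am = 4 and gm = 2, the partition is not yet determined (e.g. several partitions of 4 into 2 parts exist). Let N = A − (0)·I. Computing rank(N^1) = 2, rank(N^2) = 1, rank(N^3) = 0; the number of blocks of size ≥ j is rank(N^{j−1}) − rank(N^j), giving [2, 1, 1]. So we have 1 block(s) of size 3, 1 block(s) of size 1 → block sizes [3, 1]

Assembling the blocks gives a Jordan form
J =
  [0, 1, 0, 0]
  [0, 0, 1, 0]
  [0, 0, 0, 0]
  [0, 0, 0, 0]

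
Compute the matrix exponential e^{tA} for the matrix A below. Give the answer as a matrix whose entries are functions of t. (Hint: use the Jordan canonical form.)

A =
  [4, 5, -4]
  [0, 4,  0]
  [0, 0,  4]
e^{tA} =
  [exp(4*t), 5*t*exp(4*t), -4*t*exp(4*t)]
  [0, exp(4*t), 0]
  [0, 0, exp(4*t)]

Strategy: write A = P · J · P⁻¹ where J is a Jordan canonical form, so e^{tA} = P · e^{tJ} · P⁻¹, and e^{tJ} can be computed block-by-block.

A has Jordan form
J =
  [4, 1, 0]
  [0, 4, 0]
  [0, 0, 4]
(up to reordering of blocks).

Per-block formulas:
  For a 2×2 Jordan block J_2(4): exp(t · J_2(4)) = e^(4t)·(I + t·N), where N is the 2×2 nilpotent shift.
  For a 1×1 block at λ = 4: exp(t · [4]) = [e^(4t)].

After assembling e^{tJ} and conjugating by P, we get:

e^{tA} =
  [exp(4*t), 5*t*exp(4*t), -4*t*exp(4*t)]
  [0, exp(4*t), 0]
  [0, 0, exp(4*t)]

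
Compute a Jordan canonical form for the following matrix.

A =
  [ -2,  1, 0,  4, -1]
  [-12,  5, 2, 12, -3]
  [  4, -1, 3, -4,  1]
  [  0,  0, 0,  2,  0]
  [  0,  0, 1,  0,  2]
J_3(2) ⊕ J_1(2) ⊕ J_1(2)

The characteristic polynomial is
  det(x·I − A) = x^5 - 10*x^4 + 40*x^3 - 80*x^2 + 80*x - 32 = (x - 2)^5

Eigenvalues and multiplicities (the geometric multiplicity of λ is n − rank(A − λI), which equals the number of Jordan blocks for λ):
  λ = 2: algebraic multiplicity = 5, geometric multiplicity = 3

Determining the block sizes for each eigenvalue:
  λ = 2: with am = 5 and gm = 3, the partition is not yet determined (e.g. several partitions of 5 into 3 parts exist). Let N = A − (2)·I. Computing rank(N^1) = 2, rank(N^2) = 1, rank(N^3) = 0; the number of blocks of size ≥ j is rank(N^{j−1}) − rank(N^j), giving [3, 1, 1]. So we have 1 block(s) of size 3, 2 block(s) of size 1 → block sizes [3, 1, 1]

Assembling the blocks gives a Jordan form
J =
  [2, 1, 0, 0, 0]
  [0, 2, 1, 0, 0]
  [0, 0, 2, 0, 0]
  [0, 0, 0, 2, 0]
  [0, 0, 0, 0, 2]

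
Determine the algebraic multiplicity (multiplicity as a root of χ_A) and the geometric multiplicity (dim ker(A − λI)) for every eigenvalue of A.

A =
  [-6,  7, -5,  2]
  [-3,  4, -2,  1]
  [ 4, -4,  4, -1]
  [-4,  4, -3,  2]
λ = 1: alg = 4, geom = 2

Step 1 — factor the characteristic polynomial to read off the algebraic multiplicities:
  χ_A(x) = (x - 1)^4

Step 2 — compute geometric multiplicities via the rank-nullity identity g(λ) = n − rank(A − λI):
  rank(A − (1)·I) = 2, so dim ker(A − (1)·I) = n − 2 = 2

Summary:
  λ = 1: algebraic multiplicity = 4, geometric multiplicity = 2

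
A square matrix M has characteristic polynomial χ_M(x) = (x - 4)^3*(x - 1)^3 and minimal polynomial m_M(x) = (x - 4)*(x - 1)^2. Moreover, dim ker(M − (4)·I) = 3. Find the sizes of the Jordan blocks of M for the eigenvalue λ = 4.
Block sizes for λ = 4: [1, 1, 1]

Step 1 — from the characteristic polynomial, algebraic multiplicity of λ = 4 is 3. From dim ker(M − (4)·I) = 3, there are exactly 3 Jordan blocks for λ = 4.
Step 2 — from the minimal polynomial, the factor (x − 4) tells us the largest block for λ = 4 has size 1.
Step 3 — with total size 3, 3 blocks, and largest block 1, the block sizes (in nonincreasing order) are [1, 1, 1].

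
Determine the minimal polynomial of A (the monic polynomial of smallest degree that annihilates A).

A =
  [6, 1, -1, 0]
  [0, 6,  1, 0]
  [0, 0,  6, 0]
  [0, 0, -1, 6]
x^3 - 18*x^2 + 108*x - 216

The characteristic polynomial is χ_A(x) = (x - 6)^4, so the eigenvalues are known. The minimal polynomial is
  m_A(x) = Π_λ (x − λ)^{k_λ}
where k_λ is the size of the *largest* Jordan block for λ (equivalently, the smallest k with (A − λI)^k v = 0 for every generalised eigenvector v of λ).

  λ = 6: largest Jordan block has size 3, contributing (x − 6)^3

So m_A(x) = (x - 6)^3 = x^3 - 18*x^2 + 108*x - 216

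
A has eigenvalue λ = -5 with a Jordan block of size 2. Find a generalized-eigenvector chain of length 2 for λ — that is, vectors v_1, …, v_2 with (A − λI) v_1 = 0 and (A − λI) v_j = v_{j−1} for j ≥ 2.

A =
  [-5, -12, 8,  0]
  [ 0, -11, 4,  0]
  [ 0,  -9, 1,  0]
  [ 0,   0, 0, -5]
A Jordan chain for λ = -5 of length 2:
v_1 = (-12, -6, -9, 0)ᵀ
v_2 = (0, 1, 0, 0)ᵀ

Let N = A − (-5)·I. We want v_2 with N^2 v_2 = 0 but N^1 v_2 ≠ 0; then v_{j-1} := N · v_j for j = 2, …, 2.

Pick v_2 = (0, 1, 0, 0)ᵀ.
Then v_1 = N · v_2 = (-12, -6, -9, 0)ᵀ.

Sanity check: (A − (-5)·I) v_1 = (0, 0, 0, 0)ᵀ = 0. ✓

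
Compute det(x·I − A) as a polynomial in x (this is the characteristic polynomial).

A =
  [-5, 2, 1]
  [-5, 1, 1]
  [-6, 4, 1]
x^3 + 3*x^2 + 3*x + 1

Expanding det(x·I − A) (e.g. by cofactor expansion or by noting that A is similar to its Jordan form J, which has the same characteristic polynomial as A) gives
  χ_A(x) = x^3 + 3*x^2 + 3*x + 1
which factors as (x + 1)^3. The eigenvalues (with algebraic multiplicities) are λ = -1 with multiplicity 3.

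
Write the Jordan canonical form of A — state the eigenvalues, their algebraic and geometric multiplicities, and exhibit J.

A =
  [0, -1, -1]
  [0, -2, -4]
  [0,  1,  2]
J_3(0)

The characteristic polynomial is
  det(x·I − A) = x^3

Eigenvalues and multiplicities (the geometric multiplicity of λ is n − rank(A − λI), which equals the number of Jordan blocks for λ):
  λ = 0: algebraic multiplicity = 3, geometric multiplicity = 1

Determining the block sizes for each eigenvalue:
  λ = 0: one block (gm = 1), so the single block has size am = 3 → block sizes [3]

Assembling the blocks gives a Jordan form
J =
  [0, 1, 0]
  [0, 0, 1]
  [0, 0, 0]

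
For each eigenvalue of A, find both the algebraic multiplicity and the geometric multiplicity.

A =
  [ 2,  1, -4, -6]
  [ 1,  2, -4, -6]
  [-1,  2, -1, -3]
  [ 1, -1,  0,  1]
λ = 1: alg = 4, geom = 2

Step 1 — factor the characteristic polynomial to read off the algebraic multiplicities:
  χ_A(x) = (x - 1)^4

Step 2 — compute geometric multiplicities via the rank-nullity identity g(λ) = n − rank(A − λI):
  rank(A − (1)·I) = 2, so dim ker(A − (1)·I) = n − 2 = 2

Summary:
  λ = 1: algebraic multiplicity = 4, geometric multiplicity = 2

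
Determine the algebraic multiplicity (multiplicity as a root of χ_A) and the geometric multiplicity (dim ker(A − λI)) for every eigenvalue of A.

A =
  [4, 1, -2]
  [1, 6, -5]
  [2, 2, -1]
λ = 3: alg = 3, geom = 1

Step 1 — factor the characteristic polynomial to read off the algebraic multiplicities:
  χ_A(x) = (x - 3)^3

Step 2 — compute geometric multiplicities via the rank-nullity identity g(λ) = n − rank(A − λI):
  rank(A − (3)·I) = 2, so dim ker(A − (3)·I) = n − 2 = 1

Summary:
  λ = 3: algebraic multiplicity = 3, geometric multiplicity = 1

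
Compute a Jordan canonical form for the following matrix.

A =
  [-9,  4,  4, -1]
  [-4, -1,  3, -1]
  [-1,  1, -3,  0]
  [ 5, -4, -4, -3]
J_2(-4) ⊕ J_2(-4)

The characteristic polynomial is
  det(x·I − A) = x^4 + 16*x^3 + 96*x^2 + 256*x + 256 = (x + 4)^4

Eigenvalues and multiplicities (the geometric multiplicity of λ is n − rank(A − λI), which equals the number of Jordan blocks for λ):
  λ = -4: algebraic multiplicity = 4, geometric multiplicity = 2

Determining the block sizes for each eigenvalue:
  λ = -4: with am = 4 and gm = 2, the partition is not yet determined (e.g. several partitions of 4 into 2 parts exist). Let N = A − (-4)·I. Computing rank(N^1) = 2, rank(N^2) = 0; the number of blocks of size ≥ j is rank(N^{j−1}) − rank(N^j), giving [2, 2]. So we have 2 block(s) of size 2 → block sizes [2, 2]

Assembling the blocks gives a Jordan form
J =
  [-4,  1,  0,  0]
  [ 0, -4,  0,  0]
  [ 0,  0, -4,  1]
  [ 0,  0,  0, -4]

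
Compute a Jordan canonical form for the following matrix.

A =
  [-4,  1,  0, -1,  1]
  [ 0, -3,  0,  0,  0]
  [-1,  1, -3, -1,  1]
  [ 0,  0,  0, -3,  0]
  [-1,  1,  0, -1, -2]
J_2(-3) ⊕ J_1(-3) ⊕ J_1(-3) ⊕ J_1(-3)

The characteristic polynomial is
  det(x·I − A) = x^5 + 15*x^4 + 90*x^3 + 270*x^2 + 405*x + 243 = (x + 3)^5

Eigenvalues and multiplicities (the geometric multiplicity of λ is n − rank(A − λI), which equals the number of Jordan blocks for λ):
  λ = -3: algebraic multiplicity = 5, geometric multiplicity = 4

Determining the block sizes for each eigenvalue:
  λ = -3: 4 blocks summing to 5 forces exactly one block of size 2 and the rest size 1 → block sizes [2, 1, 1, 1]

Assembling the blocks gives a Jordan form
J =
  [-3,  1,  0,  0,  0]
  [ 0, -3,  0,  0,  0]
  [ 0,  0, -3,  0,  0]
  [ 0,  0,  0, -3,  0]
  [ 0,  0,  0,  0, -3]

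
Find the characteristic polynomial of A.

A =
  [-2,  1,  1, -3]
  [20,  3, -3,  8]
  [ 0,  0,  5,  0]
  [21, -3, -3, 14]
x^4 - 20*x^3 + 150*x^2 - 500*x + 625

Expanding det(x·I − A) (e.g. by cofactor expansion or by noting that A is similar to its Jordan form J, which has the same characteristic polynomial as A) gives
  χ_A(x) = x^4 - 20*x^3 + 150*x^2 - 500*x + 625
which factors as (x - 5)^4. The eigenvalues (with algebraic multiplicities) are λ = 5 with multiplicity 4.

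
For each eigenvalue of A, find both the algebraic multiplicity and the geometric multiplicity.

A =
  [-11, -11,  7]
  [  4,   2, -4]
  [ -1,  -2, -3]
λ = -4: alg = 3, geom = 1

Step 1 — factor the characteristic polynomial to read off the algebraic multiplicities:
  χ_A(x) = (x + 4)^3

Step 2 — compute geometric multiplicities via the rank-nullity identity g(λ) = n − rank(A − λI):
  rank(A − (-4)·I) = 2, so dim ker(A − (-4)·I) = n − 2 = 1

Summary:
  λ = -4: algebraic multiplicity = 3, geometric multiplicity = 1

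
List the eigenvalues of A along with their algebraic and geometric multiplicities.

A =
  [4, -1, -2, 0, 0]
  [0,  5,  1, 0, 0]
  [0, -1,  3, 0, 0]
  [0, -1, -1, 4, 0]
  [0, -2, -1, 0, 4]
λ = 4: alg = 5, geom = 3

Step 1 — factor the characteristic polynomial to read off the algebraic multiplicities:
  χ_A(x) = (x - 4)^5

Step 2 — compute geometric multiplicities via the rank-nullity identity g(λ) = n − rank(A − λI):
  rank(A − (4)·I) = 2, so dim ker(A − (4)·I) = n − 2 = 3

Summary:
  λ = 4: algebraic multiplicity = 5, geometric multiplicity = 3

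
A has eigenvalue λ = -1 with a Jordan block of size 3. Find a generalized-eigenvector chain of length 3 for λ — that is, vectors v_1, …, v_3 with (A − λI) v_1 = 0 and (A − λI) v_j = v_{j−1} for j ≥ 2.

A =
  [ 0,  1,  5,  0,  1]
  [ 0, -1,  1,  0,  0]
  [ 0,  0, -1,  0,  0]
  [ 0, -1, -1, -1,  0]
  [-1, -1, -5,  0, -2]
A Jordan chain for λ = -1 of length 3:
v_1 = (1, 0, 0, -1, -1)ᵀ
v_2 = (5, 1, 0, -1, -5)ᵀ
v_3 = (0, 0, 1, 0, 0)ᵀ

Let N = A − (-1)·I. We want v_3 with N^3 v_3 = 0 but N^2 v_3 ≠ 0; then v_{j-1} := N · v_j for j = 3, …, 2.

Pick v_3 = (0, 0, 1, 0, 0)ᵀ.
Then v_2 = N · v_3 = (5, 1, 0, -1, -5)ᵀ.
Then v_1 = N · v_2 = (1, 0, 0, -1, -1)ᵀ.

Sanity check: (A − (-1)·I) v_1 = (0, 0, 0, 0, 0)ᵀ = 0. ✓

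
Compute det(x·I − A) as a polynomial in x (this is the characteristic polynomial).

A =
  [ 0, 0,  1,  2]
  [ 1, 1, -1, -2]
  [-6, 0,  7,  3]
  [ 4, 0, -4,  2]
x^4 - 10*x^3 + 33*x^2 - 40*x + 16

Expanding det(x·I − A) (e.g. by cofactor expansion or by noting that A is similar to its Jordan form J, which has the same characteristic polynomial as A) gives
  χ_A(x) = x^4 - 10*x^3 + 33*x^2 - 40*x + 16
which factors as (x - 4)^2*(x - 1)^2. The eigenvalues (with algebraic multiplicities) are λ = 1 with multiplicity 2, λ = 4 with multiplicity 2.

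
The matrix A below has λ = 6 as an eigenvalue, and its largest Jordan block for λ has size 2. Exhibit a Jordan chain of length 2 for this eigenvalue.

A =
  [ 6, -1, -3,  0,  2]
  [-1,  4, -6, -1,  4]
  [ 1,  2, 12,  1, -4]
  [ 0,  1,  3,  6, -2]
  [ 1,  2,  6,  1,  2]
A Jordan chain for λ = 6 of length 2:
v_1 = (0, -1, 1, 0, 1)ᵀ
v_2 = (1, 0, 0, 0, 0)ᵀ

Let N = A − (6)·I. We want v_2 with N^2 v_2 = 0 but N^1 v_2 ≠ 0; then v_{j-1} := N · v_j for j = 2, …, 2.

Pick v_2 = (1, 0, 0, 0, 0)ᵀ.
Then v_1 = N · v_2 = (0, -1, 1, 0, 1)ᵀ.

Sanity check: (A − (6)·I) v_1 = (0, 0, 0, 0, 0)ᵀ = 0. ✓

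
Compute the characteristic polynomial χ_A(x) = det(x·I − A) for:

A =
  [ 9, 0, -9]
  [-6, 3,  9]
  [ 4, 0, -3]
x^3 - 9*x^2 + 27*x - 27

Expanding det(x·I − A) (e.g. by cofactor expansion or by noting that A is similar to its Jordan form J, which has the same characteristic polynomial as A) gives
  χ_A(x) = x^3 - 9*x^2 + 27*x - 27
which factors as (x - 3)^3. The eigenvalues (with algebraic multiplicities) are λ = 3 with multiplicity 3.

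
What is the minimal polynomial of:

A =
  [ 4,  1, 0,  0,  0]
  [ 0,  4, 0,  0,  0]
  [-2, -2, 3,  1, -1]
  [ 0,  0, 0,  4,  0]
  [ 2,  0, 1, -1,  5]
x^2 - 8*x + 16

The characteristic polynomial is χ_A(x) = (x - 4)^5, so the eigenvalues are known. The minimal polynomial is
  m_A(x) = Π_λ (x − λ)^{k_λ}
where k_λ is the size of the *largest* Jordan block for λ (equivalently, the smallest k with (A − λI)^k v = 0 for every generalised eigenvector v of λ).

  λ = 4: largest Jordan block has size 2, contributing (x − 4)^2

So m_A(x) = (x - 4)^2 = x^2 - 8*x + 16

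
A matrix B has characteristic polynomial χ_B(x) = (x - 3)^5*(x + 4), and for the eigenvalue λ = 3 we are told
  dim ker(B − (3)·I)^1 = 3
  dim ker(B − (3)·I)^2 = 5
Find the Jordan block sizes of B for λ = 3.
Block sizes for λ = 3: [2, 2, 1]

From the dimensions of kernels of powers, the number of Jordan blocks of size at least j is d_j − d_{j−1} where d_j = dim ker(N^j) (with d_0 = 0). Computing the differences gives [3, 2].
The number of blocks of size exactly k is (#blocks of size ≥ k) − (#blocks of size ≥ k + 1), so the partition is: 1 block(s) of size 1, 2 block(s) of size 2.
In nonincreasing order the block sizes are [2, 2, 1].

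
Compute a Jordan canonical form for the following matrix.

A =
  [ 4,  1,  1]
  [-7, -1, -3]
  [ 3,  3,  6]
J_3(3)

The characteristic polynomial is
  det(x·I − A) = x^3 - 9*x^2 + 27*x - 27 = (x - 3)^3

Eigenvalues and multiplicities (the geometric multiplicity of λ is n − rank(A − λI), which equals the number of Jordan blocks for λ):
  λ = 3: algebraic multiplicity = 3, geometric multiplicity = 1

Determining the block sizes for each eigenvalue:
  λ = 3: one block (gm = 1), so the single block has size am = 3 → block sizes [3]

Assembling the blocks gives a Jordan form
J =
  [3, 1, 0]
  [0, 3, 1]
  [0, 0, 3]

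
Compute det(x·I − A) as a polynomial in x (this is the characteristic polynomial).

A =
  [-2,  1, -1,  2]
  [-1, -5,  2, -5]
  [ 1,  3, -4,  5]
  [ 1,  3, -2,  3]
x^4 + 8*x^3 + 24*x^2 + 32*x + 16

Expanding det(x·I − A) (e.g. by cofactor expansion or by noting that A is similar to its Jordan form J, which has the same characteristic polynomial as A) gives
  χ_A(x) = x^4 + 8*x^3 + 24*x^2 + 32*x + 16
which factors as (x + 2)^4. The eigenvalues (with algebraic multiplicities) are λ = -2 with multiplicity 4.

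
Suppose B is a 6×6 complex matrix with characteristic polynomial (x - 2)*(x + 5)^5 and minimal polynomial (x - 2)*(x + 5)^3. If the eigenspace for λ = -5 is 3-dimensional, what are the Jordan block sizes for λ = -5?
Block sizes for λ = -5: [3, 1, 1]

Step 1 — from the characteristic polynomial, algebraic multiplicity of λ = -5 is 5. From dim ker(B − (-5)·I) = 3, there are exactly 3 Jordan blocks for λ = -5.
Step 2 — from the minimal polynomial, the factor (x + 5)^3 tells us the largest block for λ = -5 has size 3.
Step 3 — with total size 5, 3 blocks, and largest block 3, the block sizes (in nonincreasing order) are [3, 1, 1].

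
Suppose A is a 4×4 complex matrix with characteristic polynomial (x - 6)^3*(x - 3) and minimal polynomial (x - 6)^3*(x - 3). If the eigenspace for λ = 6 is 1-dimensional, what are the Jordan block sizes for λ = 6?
Block sizes for λ = 6: [3]

Step 1 — from the characteristic polynomial, algebraic multiplicity of λ = 6 is 3. From dim ker(A − (6)·I) = 1, there are exactly 1 Jordan blocks for λ = 6.
Step 2 — from the minimal polynomial, the factor (x − 6)^3 tells us the largest block for λ = 6 has size 3.
Step 3 — with total size 3, 1 blocks, and largest block 3, the block sizes (in nonincreasing order) are [3].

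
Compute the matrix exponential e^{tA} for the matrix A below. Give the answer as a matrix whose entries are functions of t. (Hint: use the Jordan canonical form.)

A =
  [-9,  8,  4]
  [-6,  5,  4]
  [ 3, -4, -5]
e^{tA} =
  [-6*t*exp(-3*t) + exp(-3*t), 8*t*exp(-3*t), 4*t*exp(-3*t)]
  [-6*t*exp(-3*t), 8*t*exp(-3*t) + exp(-3*t), 4*t*exp(-3*t)]
  [3*t*exp(-3*t), -4*t*exp(-3*t), -2*t*exp(-3*t) + exp(-3*t)]

Strategy: write A = P · J · P⁻¹ where J is a Jordan canonical form, so e^{tA} = P · e^{tJ} · P⁻¹, and e^{tJ} can be computed block-by-block.

A has Jordan form
J =
  [-3,  1,  0]
  [ 0, -3,  0]
  [ 0,  0, -3]
(up to reordering of blocks).

Per-block formulas:
  For a 2×2 Jordan block J_2(-3): exp(t · J_2(-3)) = e^(-3t)·(I + t·N), where N is the 2×2 nilpotent shift.
  For a 1×1 block at λ = -3: exp(t · [-3]) = [e^(-3t)].

After assembling e^{tJ} and conjugating by P, we get:

e^{tA} =
  [-6*t*exp(-3*t) + exp(-3*t), 8*t*exp(-3*t), 4*t*exp(-3*t)]
  [-6*t*exp(-3*t), 8*t*exp(-3*t) + exp(-3*t), 4*t*exp(-3*t)]
  [3*t*exp(-3*t), -4*t*exp(-3*t), -2*t*exp(-3*t) + exp(-3*t)]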